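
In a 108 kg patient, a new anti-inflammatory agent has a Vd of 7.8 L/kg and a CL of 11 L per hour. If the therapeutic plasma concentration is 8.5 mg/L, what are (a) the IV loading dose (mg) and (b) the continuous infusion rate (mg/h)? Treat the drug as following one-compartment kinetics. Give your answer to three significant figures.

Vd = 7.8 L/kg × 108 kg = 842.4 L
Loading: fill Vd to C_target → 842.4 L × 8.5 mg/L = 7160 mg
Maintenance infusion rate = CL × Css = 11.00 × 8.5 = 93.50 mg/h

(a) 7160 mg; (b) 93.5 mg/h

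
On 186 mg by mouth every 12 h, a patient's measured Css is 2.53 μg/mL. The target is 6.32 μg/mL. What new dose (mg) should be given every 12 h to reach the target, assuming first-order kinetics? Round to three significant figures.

465 mg

For first-order elimination, Css ∝ F·D/(CL·τ); F and CL are unchanged, so Css ∝ D/τ.
D₂ = D₁ × (Css,target / Css,current) = 186 × 6.32/2.53 = 464.6 mg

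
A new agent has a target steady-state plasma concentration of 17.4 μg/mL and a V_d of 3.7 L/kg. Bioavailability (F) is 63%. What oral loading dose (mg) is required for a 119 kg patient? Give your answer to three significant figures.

12200 mg

Vd = 3.7 L/kg × 119 kg = 440.3 L
LD = Vd × C / F = 440.3 × 17.40 / 0.63 = 12160 mg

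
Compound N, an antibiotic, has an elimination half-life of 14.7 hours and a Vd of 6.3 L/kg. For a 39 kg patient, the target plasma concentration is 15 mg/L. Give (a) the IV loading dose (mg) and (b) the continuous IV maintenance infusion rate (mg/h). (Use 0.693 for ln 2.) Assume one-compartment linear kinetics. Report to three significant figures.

Total Vd = 6.3 × 39 = 245.7 L
LD = Vd × C = 245.7 × 15 = 3686 mg
CL = 0.693 × Vd / t½ = 0.693 × 245.7 / 14.7 = 11.58 L/h
Infusion rate = CL × Css = 11.58 × 15 = 173.7 mg/h

(a) 3690 mg; (b) 174 mg/h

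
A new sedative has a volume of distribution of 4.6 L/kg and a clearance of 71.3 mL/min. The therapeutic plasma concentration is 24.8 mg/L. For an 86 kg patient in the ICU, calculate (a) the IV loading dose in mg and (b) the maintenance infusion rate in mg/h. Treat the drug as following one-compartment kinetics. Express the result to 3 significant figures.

Vd = 4.6 L/kg × 86 kg = 395.6 L
Loading dose = Vd × C = 395.6 × 24.8 = 9811 mg
Convert clearance: 71.3 mL/min × 60 min/h ÷ 1000 mL/L = 4.278 L/h
Maintenance infusion rate = CL × Css = 4.278 × 24.8 = 106.1 mg/h

(a) 9810 mg; (b) 106 mg/h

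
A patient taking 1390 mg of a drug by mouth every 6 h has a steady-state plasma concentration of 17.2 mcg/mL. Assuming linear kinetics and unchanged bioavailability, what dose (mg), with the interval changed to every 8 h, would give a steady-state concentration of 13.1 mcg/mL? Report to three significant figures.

With linear kinetics, Css is proportional to dose rate (D/τ) at fixed clearance.
D₂ = D₁ × (Css,target / Css,current) × (τ₂/τ₁) = 1390 × (13.1/17.2) × (8/6) = 1412 mg

1410 mg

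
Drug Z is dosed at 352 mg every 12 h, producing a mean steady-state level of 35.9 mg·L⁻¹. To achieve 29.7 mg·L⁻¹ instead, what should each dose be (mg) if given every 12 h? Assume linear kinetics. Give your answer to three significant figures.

291 mg

With linear kinetics, Css is proportional to dose rate (D/τ) at fixed clearance.
D₂ = D₁ × (Css,target / Css,current) = 352 × 29.7/35.9 = 291.2 mg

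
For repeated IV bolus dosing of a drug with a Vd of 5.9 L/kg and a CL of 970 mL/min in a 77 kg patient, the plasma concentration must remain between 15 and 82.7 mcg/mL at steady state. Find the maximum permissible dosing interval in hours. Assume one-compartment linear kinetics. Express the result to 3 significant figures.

Vd = 5.9 L/kg × 77 kg = 454.3 L
CL = 970 mL/min = 970 × 0.06 = 58.20 L/h
k = CL / Vd = 58.20 / 454.3 = 0.1281 h⁻¹
Between IV bolus doses, concentration decays as C = C₀·e^(−kτ), so C_peak/C_trough = e^(kτ).
τ_max = ln(C_peak/C_trough) / k = ln(82.7/15) / 0.1281 = 1.707 / 0.1281 = 13.33 h

13.3 h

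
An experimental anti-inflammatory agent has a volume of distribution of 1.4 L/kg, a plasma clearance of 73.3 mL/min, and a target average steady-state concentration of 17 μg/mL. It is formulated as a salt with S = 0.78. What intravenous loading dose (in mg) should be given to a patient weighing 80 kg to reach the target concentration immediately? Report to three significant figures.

2440 mg

Vd = 1.4 L/kg × 80 kg = 112.0 L
LD = Vd × C / S = 112.0 × 17.00 / 0.78 = 2441 mg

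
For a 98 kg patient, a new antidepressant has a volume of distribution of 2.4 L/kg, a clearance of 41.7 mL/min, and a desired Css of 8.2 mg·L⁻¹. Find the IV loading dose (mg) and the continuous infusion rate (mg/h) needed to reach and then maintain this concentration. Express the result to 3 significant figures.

Total Vd = 2.4 × 98 = 235.2 L
Loading: fill Vd to C_target → 235.2 L × 8.2 mg/L = 1929 mg
CL = 41.7 mL/min = 41.7 × 0.06 = 2.502 L/h
Infusion rate = 2.502 L/h × 8.2 mg/L = 20.52 mg/h

(a) 1930 mg; (b) 20.5 mg/h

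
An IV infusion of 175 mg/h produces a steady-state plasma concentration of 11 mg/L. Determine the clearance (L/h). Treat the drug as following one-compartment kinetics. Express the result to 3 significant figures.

15.9 L/h

At steady state, infusion rate = CL × Css, so CL = rate / Css.
CL = 175 / 11 = 15.91 L/h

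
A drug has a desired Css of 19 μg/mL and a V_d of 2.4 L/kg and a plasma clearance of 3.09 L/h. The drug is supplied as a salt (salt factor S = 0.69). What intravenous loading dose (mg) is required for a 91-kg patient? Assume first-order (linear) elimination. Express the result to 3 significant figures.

6010 mg

Vd(total) = 91 kg × 2.4 L/kg = 218.4 L
LD = Vd × C / S = 218.4 × 19.00 / 0.69 = 6014 mg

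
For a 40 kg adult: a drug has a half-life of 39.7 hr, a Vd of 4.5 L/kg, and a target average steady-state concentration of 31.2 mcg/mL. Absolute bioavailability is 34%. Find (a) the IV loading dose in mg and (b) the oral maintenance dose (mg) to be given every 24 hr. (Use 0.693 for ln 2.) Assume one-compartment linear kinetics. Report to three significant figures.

Vd = 4.5 L/kg × 40 kg = 180.0 L
LD = Vd × C = 180.0 × 31.2 = 5616 mg
CL = 0.693 × Vd / t½ = 0.693 × 180.0 / 39.7 = 3.142 L/h
D = CL × Css × τ / F = 3.142 × 31.2 × 24 / 0.34 = 6920 mg

(a) 5620 mg; (b) 6920 mg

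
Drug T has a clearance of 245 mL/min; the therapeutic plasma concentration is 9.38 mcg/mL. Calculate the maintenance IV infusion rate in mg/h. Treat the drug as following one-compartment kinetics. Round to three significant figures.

138 mg/h

Convert clearance: 245 mL/min × 60 min/h ÷ 1000 mL/L = 14.70 L/h
Rate = CL × Css = 14.70 × 9.38 = 137.9 mg/h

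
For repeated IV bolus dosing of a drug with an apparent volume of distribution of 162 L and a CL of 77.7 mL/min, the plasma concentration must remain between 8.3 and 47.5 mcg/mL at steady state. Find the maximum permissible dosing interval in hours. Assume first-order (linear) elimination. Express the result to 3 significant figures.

60.6 h

CL = 77.7 mL/min = 77.7 × 0.06 = 4.662 L/h
k = CL / Vd = 4.662 / 162.0 = 0.02878 h⁻¹
Between IV bolus doses, concentration decays as C = C₀·e^(−kτ), so C_peak/C_trough = e^(kτ).
τ_max = ln(C_peak/C_trough) / k = ln(47.5/8.3) / 0.02878 = 1.744 / 0.02878 = 60.60 h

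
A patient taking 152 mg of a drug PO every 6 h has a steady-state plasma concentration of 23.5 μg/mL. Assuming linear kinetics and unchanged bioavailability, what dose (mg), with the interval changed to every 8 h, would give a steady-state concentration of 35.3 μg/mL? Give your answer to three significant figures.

With linear kinetics, Css is proportional to dose rate (D/τ) at fixed clearance.
D₂ = D₁ × (Css,target / Css,current) × (τ₂/τ₁) = 152 × (35.3/23.5) × (8/6) = 304.4 mg

304 mg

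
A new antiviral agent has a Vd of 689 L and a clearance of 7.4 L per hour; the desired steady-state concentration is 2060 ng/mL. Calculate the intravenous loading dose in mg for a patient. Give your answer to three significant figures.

C = 2060 ng/mL = 2.060 mg/L
LD = Vd × C = 689.0 × 2.060 = 1419 mg

1420 mg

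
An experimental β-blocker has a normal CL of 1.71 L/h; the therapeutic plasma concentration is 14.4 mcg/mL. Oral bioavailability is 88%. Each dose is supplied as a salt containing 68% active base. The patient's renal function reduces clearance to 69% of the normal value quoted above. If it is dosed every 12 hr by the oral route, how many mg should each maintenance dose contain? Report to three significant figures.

Patient clearance = 0.69 × 1.710 = 1.180 L/h
D = CL × Css × τ / F / S = 1.180 × 14.4 × 12 / 0.88 / 0.68 = 340.7 mg

341 mg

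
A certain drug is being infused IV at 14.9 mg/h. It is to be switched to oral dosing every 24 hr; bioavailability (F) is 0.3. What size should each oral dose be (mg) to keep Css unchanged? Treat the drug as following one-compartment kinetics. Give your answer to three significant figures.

1190 mg

To maintain the same Css, the systemic dosing rate must be unchanged: F·D/τ = infusion rate.
D = rate × τ / F = 14.9 × 24 / 0.3 = 1192 mg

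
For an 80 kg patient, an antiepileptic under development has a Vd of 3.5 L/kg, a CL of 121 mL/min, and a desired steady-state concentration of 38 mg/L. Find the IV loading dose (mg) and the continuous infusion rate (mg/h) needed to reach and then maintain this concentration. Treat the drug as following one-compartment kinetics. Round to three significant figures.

Total Vd = 3.5 × 80 = 280.0 L
Loading: fill Vd to C_target → 280.0 L × 38 mg/L = 10640 mg
Convert clearance: 121 mL/min × 60 min/h ÷ 1000 mL/L = 7.260 L/h
Maintenance: replace elimination → rate = CL × Css = 7.260 × 38 = 275.9 mg/h

(a) 10600 mg; (b) 276 mg/h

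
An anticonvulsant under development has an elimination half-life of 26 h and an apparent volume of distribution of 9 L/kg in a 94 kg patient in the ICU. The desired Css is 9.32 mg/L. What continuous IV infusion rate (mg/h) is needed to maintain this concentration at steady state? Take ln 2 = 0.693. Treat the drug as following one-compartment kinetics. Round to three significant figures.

210 mg/h

Total Vd = 9 × 94 = 846.0 L
CL = ln 2 · Vd / t½ = 0.693 × 846.0 / 26 = 22.55 L/h
Infusion rate = CL × Css = 22.55 × 9.32 = 210.2 mg/h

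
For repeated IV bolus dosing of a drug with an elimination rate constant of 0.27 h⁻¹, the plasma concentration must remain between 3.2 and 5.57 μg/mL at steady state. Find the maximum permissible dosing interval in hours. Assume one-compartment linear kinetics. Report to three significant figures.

Between IV bolus doses, concentration decays as C = C₀·e^(−kτ), so C_peak/C_trough = e^(kτ).
τ_max = ln(C_peak/C_trough) / k = ln(5.57/3.2) / 0.2700 = 0.5542 / 0.2700 = 2.053 h

2.05 h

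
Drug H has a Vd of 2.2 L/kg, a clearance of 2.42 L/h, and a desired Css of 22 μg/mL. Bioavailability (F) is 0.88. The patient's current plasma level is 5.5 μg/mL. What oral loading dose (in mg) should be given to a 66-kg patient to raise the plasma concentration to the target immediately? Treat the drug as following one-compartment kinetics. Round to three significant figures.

Total Vd = 2.2 × 66 = 145.2 L
Concentration deficit ΔC = 22 − 5.5 = 16.50 mg/L
LD = Vd × ΔC / F = 145.2 × 16.50 / 0.88 = 2723 mg

2720 mg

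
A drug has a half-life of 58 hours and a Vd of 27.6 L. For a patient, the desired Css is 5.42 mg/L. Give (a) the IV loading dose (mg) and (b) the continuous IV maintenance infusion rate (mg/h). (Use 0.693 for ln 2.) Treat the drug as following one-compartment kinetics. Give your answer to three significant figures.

(a) 150 mg; (b) 1.79 mg/h

LD = Vd × C = 27.60 × 5.42 = 149.6 mg
CL = 0.693 × Vd / t½ = 0.693 × 27.60 / 58 = 0.3298 L/h
Infusion rate = CL × Css = 0.3298 × 5.42 = 1.788 mg/h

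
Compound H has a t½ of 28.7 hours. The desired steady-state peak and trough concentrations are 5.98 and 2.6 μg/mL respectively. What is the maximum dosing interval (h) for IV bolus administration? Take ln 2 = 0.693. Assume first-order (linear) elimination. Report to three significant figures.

k = 0.693 / t½ = 0.693 / 28.7 = 0.02415 h⁻¹
Between IV bolus doses, concentration decays as C = C₀·e^(−kτ), so C_peak/C_trough = e^(kτ).
τ_max = ln(C_peak/C_trough) / k = ln(5.98/2.6) / 0.02415 = 0.8329 / 0.02415 = 34.49 h

34.5 h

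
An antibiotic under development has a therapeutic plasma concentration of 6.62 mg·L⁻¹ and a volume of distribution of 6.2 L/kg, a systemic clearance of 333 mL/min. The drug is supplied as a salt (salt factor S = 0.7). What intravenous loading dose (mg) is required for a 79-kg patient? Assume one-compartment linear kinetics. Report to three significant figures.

Total Vd = 6.2 × 79 = 489.8 L
LD = Vd × C / S = 489.8 × 6.620 / 0.7 = 4632 mg

4630 mg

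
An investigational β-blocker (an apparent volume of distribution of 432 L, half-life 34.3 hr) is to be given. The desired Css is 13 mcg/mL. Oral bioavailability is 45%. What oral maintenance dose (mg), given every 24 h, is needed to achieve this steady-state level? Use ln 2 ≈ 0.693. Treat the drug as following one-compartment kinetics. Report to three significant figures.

CL = 0.693 × Vd / t½ = 0.693 × 432.0 / 34.3 = 8.728 L/h
D = CL × Css × τ / F = 8.728 × 13 × 24 / 0.45 = 6051 mg

6050 mg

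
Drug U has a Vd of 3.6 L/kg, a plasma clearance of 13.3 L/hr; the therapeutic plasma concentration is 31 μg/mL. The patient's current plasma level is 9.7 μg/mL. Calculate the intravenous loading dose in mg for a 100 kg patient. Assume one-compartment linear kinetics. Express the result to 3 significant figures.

Total Vd = 3.6 × 100 = 360.0 L
Concentration deficit ΔC = 31 − 9.7 = 21.30 mg/L
LD = Vd × ΔC = 360.0 × 21.30 = 7668 mg

7670 mg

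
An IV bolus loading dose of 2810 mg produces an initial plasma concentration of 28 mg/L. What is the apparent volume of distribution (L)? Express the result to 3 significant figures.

100 L

Immediately after an IV bolus, C₀ = Dose / Vd, so Vd = Dose / C₀.
Vd = 2810 / 28 = 100.4 L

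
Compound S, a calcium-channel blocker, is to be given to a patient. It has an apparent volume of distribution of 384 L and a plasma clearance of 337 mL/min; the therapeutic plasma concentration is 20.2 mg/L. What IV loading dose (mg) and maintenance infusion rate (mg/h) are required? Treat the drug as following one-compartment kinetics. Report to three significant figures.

Loading dose = Vd × C = 384.0 × 20.2 = 7757 mg
CL = 337 mL/min = 337 × 0.06 = 20.22 L/h
Infusion rate = 20.22 L/h × 20.2 mg/L = 408.4 mg/h

(a) 7760 mg; (b) 408 mg/h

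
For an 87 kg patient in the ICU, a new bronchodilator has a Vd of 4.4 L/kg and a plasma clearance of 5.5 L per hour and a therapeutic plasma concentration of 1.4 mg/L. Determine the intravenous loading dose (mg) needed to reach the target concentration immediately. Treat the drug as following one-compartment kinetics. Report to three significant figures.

Vd = 4.4 L/kg × 87 kg = 382.8 L
LD = Vd × C = 382.8 × 1.400 = 535.9 mg

536 mg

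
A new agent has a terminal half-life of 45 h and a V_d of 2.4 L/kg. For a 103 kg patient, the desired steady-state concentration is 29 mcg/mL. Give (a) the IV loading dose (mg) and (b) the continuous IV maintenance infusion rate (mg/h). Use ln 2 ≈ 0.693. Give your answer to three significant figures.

Vd = 2.4 L/kg × 103 kg = 247.2 L
LD = Vd × C = 247.2 × 29 = 7169 mg
CL = 0.693 × Vd / t½ = 0.693 × 247.2 / 45 = 3.807 L/h
Infusion rate = CL × Css = 3.807 × 29 = 110.4 mg/h

(a) 7170 mg; (b) 110 mg/h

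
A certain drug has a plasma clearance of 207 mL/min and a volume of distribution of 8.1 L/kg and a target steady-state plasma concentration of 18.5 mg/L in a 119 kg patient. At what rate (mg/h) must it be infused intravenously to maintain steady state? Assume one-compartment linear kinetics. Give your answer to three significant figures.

CL = 207 mL/min = 207 × 0.06 = 12.42 L/h
Vd does not affect the maintenance rate; only clearance governs steady-state input.
Infusion rate = CL · Css = 12.42 L/h × 18.5 mg/L = 229.8 mg/h

230 mg/h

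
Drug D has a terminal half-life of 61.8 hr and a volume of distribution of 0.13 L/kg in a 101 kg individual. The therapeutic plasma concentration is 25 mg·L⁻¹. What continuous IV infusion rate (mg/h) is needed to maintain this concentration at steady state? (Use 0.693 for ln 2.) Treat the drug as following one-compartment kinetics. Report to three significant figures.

3.68 mg/h

Total Vd = 0.13 × 101 = 13.13 L
CL = ln 2 · Vd / t½ = 0.693 × 13.13 / 61.8 = 0.1472 L/h
Infusion rate = CL × Css = 0.1472 × 25 = 3.680 mg/h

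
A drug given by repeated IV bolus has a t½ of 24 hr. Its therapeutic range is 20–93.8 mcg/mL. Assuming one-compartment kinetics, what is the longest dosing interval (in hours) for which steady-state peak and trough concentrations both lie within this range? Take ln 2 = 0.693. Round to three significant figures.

53.5 h

k = 0.693 / t½ = 0.693 / 24 = 0.02888 h⁻¹
Between IV bolus doses, concentration decays as C = C₀·e^(−kτ), so C_peak/C_trough = e^(kτ).
τ_max = ln(C_peak/C_trough) / k = ln(93.8/20) / 0.02888 = 1.545 / 0.02888 = 53.50 h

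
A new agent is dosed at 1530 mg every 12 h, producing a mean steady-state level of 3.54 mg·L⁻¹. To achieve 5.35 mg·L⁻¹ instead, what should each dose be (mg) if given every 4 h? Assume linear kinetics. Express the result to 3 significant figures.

771 mg

With linear kinetics, Css is proportional to dose rate (D/τ) at fixed clearance.
D₂ = D₁ × (Css,target / Css,current) × (τ₂/τ₁) = 1530 × (5.35/3.54) × (4/12) = 770.8 mg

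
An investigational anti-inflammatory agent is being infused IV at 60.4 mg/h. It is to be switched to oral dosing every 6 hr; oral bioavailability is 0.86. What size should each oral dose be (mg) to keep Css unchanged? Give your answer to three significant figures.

To maintain the same Css, the systemic dosing rate must be unchanged: F·D/τ = infusion rate.
D = rate × τ / F = 60.4 × 6 / 0.86 = 421.4 mg

421 mg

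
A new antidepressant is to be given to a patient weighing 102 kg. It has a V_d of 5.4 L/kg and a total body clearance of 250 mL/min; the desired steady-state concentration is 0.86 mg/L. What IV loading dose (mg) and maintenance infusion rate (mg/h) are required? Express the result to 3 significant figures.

(a) 474 mg; (b) 12.9 mg/h

Total Vd = 5.4 × 102 = 550.8 L
Loading: fill Vd to C_target → 550.8 L × 0.86 mg/L = 473.7 mg
Convert clearance: 250 mL/min × 60 min/h ÷ 1000 mL/L = 15.00 L/h
Maintenance infusion rate = CL × Css = 15.00 × 0.86 = 12.90 mg/h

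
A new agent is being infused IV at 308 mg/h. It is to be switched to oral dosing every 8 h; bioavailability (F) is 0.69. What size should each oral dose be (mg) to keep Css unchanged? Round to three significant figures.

To maintain the same Css, the systemic dosing rate must be unchanged: F·D/τ = infusion rate.
D = rate × τ / F = 308 × 8 / 0.69 = 3571 mg

3570 mg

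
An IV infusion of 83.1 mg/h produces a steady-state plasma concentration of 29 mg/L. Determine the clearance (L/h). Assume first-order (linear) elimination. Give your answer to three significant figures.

At steady state, infusion rate = CL × Css, so CL = rate / Css.
CL = 83.1 / 29 = 2.866 L/h

2.87 L/h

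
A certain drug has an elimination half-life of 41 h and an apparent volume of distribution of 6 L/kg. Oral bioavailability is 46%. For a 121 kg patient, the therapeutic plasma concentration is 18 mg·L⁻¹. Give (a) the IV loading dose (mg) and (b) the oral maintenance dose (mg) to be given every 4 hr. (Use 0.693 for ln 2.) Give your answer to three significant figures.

Vd(total) = 121 kg × 6 L/kg = 726.0 L
LD = Vd × C = 726.0 × 18 = 13070 mg
CL = 0.693 × Vd / t½ = 0.693 × 726.0 / 41 = 12.27 L/h
D = CL × Css × τ / F = 12.27 × 18 × 4 / 0.46 = 1921 mg

(a) 13100 mg; (b) 1920 mg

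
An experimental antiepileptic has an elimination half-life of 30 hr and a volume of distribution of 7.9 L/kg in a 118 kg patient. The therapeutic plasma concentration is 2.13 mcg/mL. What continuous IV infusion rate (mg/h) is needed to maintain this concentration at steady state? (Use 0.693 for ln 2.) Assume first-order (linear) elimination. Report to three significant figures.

45.9 mg/h

Total Vd = 7.9 × 118 = 932.2 L
CL = ln 2 · Vd / t½ = 0.693 × 932.2 / 30 = 21.53 L/h
Infusion rate = CL × Css = 21.53 × 2.13 = 45.86 mg/h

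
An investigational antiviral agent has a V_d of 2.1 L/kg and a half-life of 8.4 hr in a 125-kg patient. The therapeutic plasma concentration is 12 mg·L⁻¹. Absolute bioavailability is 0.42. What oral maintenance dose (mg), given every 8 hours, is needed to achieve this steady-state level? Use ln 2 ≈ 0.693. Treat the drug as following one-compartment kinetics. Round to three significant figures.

Vd = 2.1 L/kg × 125 kg = 262.5 L
k = 0.693/8.4 = 0.08250 h⁻¹, so CL = k·Vd = 0.08250 × 262.5 = 21.66 L/h
D = CL × Css × τ / F = 21.66 × 12 × 8 / 0.42 = 4951 mg

4950 mg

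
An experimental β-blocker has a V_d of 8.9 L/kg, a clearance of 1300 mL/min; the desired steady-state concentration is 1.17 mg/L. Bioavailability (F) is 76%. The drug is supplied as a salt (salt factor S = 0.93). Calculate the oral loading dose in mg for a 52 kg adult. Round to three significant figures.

766 mg

Vd(total) = 52 kg × 8.9 L/kg = 462.8 L
The loading dose fills Vd to the target concentration.
LD = Vd × C / F / S = 462.8 × 1.170 / 0.76 / 0.93 = 766.1 mg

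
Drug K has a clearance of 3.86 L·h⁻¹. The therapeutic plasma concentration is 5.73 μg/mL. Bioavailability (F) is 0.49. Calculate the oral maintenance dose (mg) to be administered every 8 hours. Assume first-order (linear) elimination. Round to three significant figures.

361 mg

D = CL × Css × τ / F = 3.860 × 5.73 × 8 / 0.49 = 361.1 mg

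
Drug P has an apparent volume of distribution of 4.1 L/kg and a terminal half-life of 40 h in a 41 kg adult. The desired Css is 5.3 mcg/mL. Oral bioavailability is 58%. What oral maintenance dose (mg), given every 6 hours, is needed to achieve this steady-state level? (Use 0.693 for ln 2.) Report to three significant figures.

Vd(total) = 41 kg × 4.1 L/kg = 168.1 L
k = 0.693/40 = 0.01733 h⁻¹, so CL = k·Vd = 0.01733 × 168.1 = 2.913 L/h
D = CL × Css × τ / F = 2.913 × 5.3 × 6 / 0.58 = 159.7 mg

160 mg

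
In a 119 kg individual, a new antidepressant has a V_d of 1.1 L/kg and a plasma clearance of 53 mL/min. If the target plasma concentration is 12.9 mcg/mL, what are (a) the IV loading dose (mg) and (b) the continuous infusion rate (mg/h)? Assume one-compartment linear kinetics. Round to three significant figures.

(a) 1690 mg; (b) 41.0 mg/h

Total Vd = 1.1 × 119 = 130.9 L
LD = Vd · C_target = 130.9 × 12.9 = 1689 mg
CL = 53 mL/min = 53 × 0.06 = 3.180 L/h
Maintenance: replace elimination → rate = CL × Css = 3.180 × 12.9 = 41.02 mg/h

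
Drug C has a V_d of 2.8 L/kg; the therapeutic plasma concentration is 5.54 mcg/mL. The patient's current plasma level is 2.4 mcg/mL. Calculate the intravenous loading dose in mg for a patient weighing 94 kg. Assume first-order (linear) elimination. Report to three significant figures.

826 mg

Total Vd = 2.8 × 94 = 263.2 L
The loading dose fills Vd to the target concentration.
Concentration deficit ΔC = 5.54 − 2.4 = 3.140 mg/L
LD = Vd × ΔC = 263.2 × 3.140 = 826.4 mg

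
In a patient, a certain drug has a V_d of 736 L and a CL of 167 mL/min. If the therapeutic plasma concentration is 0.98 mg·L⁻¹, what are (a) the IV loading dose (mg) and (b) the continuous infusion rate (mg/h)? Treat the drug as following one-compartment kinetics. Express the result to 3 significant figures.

Loading: fill Vd to C_target → 736.0 L × 0.98 mg/L = 721.3 mg
CL = 167 mL/min = 167 × 0.06 = 10.02 L/h
Maintenance: replace elimination → rate = CL × Css = 10.02 × 0.98 = 9.820 mg/h

(a) 721 mg; (b) 9.82 mg/h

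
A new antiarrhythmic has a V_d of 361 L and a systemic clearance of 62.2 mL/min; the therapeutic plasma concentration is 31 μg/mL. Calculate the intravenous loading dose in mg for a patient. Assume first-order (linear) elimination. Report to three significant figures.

11200 mg

LD = Vd × C = 361.0 × 31.00 = 11190 mg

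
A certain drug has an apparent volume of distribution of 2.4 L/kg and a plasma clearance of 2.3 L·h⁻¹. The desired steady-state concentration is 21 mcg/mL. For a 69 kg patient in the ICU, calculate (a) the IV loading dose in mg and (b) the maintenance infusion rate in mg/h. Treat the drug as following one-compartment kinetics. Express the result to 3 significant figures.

Vd(total) = 69 kg × 2.4 L/kg = 165.6 L
Loading: fill Vd to C_target → 165.6 L × 21 mg/L = 3478 mg
Maintenance: replace elimination → rate = CL × Css = 2.300 × 21 = 48.30 mg/h

(a) 3480 mg; (b) 48.3 mg/h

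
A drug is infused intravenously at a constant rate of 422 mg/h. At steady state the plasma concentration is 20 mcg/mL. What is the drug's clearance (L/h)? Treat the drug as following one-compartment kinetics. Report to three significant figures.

21.1 L/h

At steady state, infusion rate = CL × Css, so CL = rate / Css.
CL = 422 / 20 = 21.10 L/h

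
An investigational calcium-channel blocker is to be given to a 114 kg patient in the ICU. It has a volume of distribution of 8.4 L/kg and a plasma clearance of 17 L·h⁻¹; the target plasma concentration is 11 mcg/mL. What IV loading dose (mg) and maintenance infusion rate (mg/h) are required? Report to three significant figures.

(a) 10500 mg; (b) 187 mg/h

Vd = 8.4 L/kg × 114 kg = 957.6 L
Loading: fill Vd to C_target → 957.6 L × 11 mg/L = 10530 mg
Infusion rate = 17.00 L/h × 11 mg/L = 187.0 mg/h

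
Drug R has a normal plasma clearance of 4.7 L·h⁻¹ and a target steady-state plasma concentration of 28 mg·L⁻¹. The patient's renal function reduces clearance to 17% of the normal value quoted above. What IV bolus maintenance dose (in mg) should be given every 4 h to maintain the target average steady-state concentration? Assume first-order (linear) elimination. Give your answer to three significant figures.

Patient clearance = 0.17 × 4.700 = 0.7990 L/h
At steady state, dose per interval replaces the amount cleared in that interval: D/τ = CL·Css.
D = CL × Css × τ = 0.7990 × 28 × 4 = 89.49 mg

89.5 mg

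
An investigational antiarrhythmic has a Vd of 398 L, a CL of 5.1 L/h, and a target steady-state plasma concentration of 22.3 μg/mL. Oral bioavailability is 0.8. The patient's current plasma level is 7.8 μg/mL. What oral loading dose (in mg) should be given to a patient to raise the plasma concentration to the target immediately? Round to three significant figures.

Concentration deficit ΔC = 22.3 − 7.8 = 14.50 mg/L
LD = Vd × ΔC / F = 398.0 × 14.50 / 0.8 = 7214 mg

7210 mg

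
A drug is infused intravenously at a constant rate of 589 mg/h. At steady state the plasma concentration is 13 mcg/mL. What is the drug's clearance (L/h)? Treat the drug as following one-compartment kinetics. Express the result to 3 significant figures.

45.3 L/h

At steady state, infusion rate = CL × Css, so CL = rate / Css.
CL = 589 / 13 = 45.31 L/h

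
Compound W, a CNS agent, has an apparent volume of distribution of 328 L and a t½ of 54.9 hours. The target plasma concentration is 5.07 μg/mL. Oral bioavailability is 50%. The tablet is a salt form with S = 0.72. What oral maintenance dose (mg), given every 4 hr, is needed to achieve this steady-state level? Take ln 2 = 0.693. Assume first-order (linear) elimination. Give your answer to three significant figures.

233 mg

CL = 0.693 × Vd / t½ = 0.693 × 328.0 / 54.9 = 4.140 L/h
D = CL × Css × τ / F / S = 4.140 × 5.07 × 4 / 0.5 / 0.72 = 233.2 mg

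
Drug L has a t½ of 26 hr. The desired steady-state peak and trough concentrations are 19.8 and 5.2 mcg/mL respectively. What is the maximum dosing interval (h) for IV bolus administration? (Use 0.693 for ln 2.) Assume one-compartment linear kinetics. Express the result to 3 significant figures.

50.2 h

k = 0.693 / t½ = 0.693 / 26 = 0.02665 h⁻¹
Between IV bolus doses, concentration decays as C = C₀·e^(−kτ), so C_peak/C_trough = e^(kτ).
τ_max = ln(C_peak/C_trough) / k = ln(19.8/5.2) / 0.02665 = 1.337 / 0.02665 = 50.17 h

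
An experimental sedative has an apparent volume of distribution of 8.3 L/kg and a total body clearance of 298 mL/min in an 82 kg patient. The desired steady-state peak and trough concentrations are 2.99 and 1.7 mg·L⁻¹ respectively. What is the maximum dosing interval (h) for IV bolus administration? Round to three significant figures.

Total Vd = 8.3 × 82 = 680.6 L
CL = 298 mL/min = 298 × 0.06 = 17.88 L/h
k = CL / Vd = 17.88 / 680.6 = 0.02627 h⁻¹
Between IV bolus doses, concentration decays as C = C₀·e^(−kτ), so C_peak/C_trough = e^(kτ).
τ_max = ln(C_peak/C_trough) / k = ln(2.99/1.7) / 0.02627 = 0.5646 / 0.02627 = 21.49 h

21.5 h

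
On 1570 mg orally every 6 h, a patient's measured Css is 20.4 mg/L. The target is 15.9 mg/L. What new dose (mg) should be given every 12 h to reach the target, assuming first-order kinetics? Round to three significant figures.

With linear kinetics, Css is proportional to dose rate (D/τ) at fixed clearance.
D₂ = D₁ × (Css,target / Css,current) × (τ₂/τ₁) = 1570 × (15.9/20.4) × (12/6) = 2447 mg

2450 mg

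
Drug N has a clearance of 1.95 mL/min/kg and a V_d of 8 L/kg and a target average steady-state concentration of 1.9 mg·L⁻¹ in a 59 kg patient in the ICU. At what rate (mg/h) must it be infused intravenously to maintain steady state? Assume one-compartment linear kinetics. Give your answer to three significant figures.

13.1 mg/h

CL = 1.95 mL/min/kg × 59 kg = 115.1 mL/min = 115.1 × 60/1000 = 6.906 L/h
Rate = CL × Css = 6.906 × 1.9 = 13.12 mg/h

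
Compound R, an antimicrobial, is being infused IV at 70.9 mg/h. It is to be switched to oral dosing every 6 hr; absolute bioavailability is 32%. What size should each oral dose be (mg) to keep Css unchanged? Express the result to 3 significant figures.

1330 mg

To maintain the same Css, the systemic dosing rate must be unchanged: F·D/τ = infusion rate.
D = rate × τ / F = 70.9 × 6 / 0.32 = 1329 mg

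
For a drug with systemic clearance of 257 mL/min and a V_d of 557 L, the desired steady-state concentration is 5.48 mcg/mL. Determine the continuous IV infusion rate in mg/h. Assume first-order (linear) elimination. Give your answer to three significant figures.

84.5 mg/h

CL = 257 mL/min = 257 × 0.06 = 15.42 L/h
R₀ = 15.42 × 5.48 = 84.50 mg/h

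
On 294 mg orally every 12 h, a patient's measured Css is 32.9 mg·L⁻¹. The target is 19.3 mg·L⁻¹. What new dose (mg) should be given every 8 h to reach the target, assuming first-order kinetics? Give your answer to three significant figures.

115 mg

With linear kinetics, Css is proportional to dose rate (D/τ) at fixed clearance.
D₂ = D₁ × (Css,target / Css,current) × (τ₂/τ₁) = 294 × (19.3/32.9) × (8/12) = 115.0 mg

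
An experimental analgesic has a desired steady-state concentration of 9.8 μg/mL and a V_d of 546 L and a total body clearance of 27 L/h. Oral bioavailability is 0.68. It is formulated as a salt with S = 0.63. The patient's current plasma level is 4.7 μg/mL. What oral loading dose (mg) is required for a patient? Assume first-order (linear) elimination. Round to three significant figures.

Concentration deficit ΔC = 9.8 − 4.7 = 5.100 mg/L
LD = Vd × ΔC / F / S = 546.0 × 5.100 / 0.68 / 0.63 = 6500 mg

6500 mg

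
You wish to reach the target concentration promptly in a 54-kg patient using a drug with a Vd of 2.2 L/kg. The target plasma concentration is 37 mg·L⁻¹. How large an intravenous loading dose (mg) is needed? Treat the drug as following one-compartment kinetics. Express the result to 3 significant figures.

Total Vd = 2.2 × 54 = 118.8 L
The loading dose fills Vd to the target concentration.
LD = Vd × C = 118.8 × 37.00 = 4396 mg

4400 mg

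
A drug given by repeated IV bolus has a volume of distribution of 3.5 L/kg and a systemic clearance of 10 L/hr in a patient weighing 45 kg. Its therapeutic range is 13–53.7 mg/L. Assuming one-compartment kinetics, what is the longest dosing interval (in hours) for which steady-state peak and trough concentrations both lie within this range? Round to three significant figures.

Vd = 3.5 L/kg × 45 kg = 157.5 L
k = CL / Vd = 10.00 / 157.5 = 0.06349 h⁻¹
Between IV bolus doses, concentration decays as C = C₀·e^(−kτ), so C_peak/C_trough = e^(kτ).
τ_max = ln(C_peak/C_trough) / k = ln(53.7/13) / 0.06349 = 1.418 / 0.06349 = 22.33 h

22.3 h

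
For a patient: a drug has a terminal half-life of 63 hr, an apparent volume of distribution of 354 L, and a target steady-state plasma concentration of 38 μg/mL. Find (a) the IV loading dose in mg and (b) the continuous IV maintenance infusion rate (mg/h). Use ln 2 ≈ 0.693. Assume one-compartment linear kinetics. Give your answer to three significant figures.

(a) 13500 mg; (b) 148 mg/h

LD = Vd × C = 354.0 × 38 = 13450 mg
CL = 0.693 × Vd / t½ = 0.693 × 354.0 / 63 = 3.894 L/h
Infusion rate = CL × Css = 3.894 × 38 = 148.0 mg/h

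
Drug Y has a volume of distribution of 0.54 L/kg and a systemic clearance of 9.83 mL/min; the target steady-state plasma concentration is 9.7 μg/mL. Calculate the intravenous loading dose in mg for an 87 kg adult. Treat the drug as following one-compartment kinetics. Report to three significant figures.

456 mg

Vd = 0.54 L/kg × 87 kg = 46.98 L
The loading dose fills Vd to the target concentration; clearance is irrelevant here.
LD = Vd × C = 46.98 × 9.700 = 455.7 mg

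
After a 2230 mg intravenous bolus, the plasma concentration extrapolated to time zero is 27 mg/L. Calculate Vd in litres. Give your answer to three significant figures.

Immediately after an IV bolus, C₀ = Dose / Vd, so Vd = Dose / C₀.
Vd = 2230 / 27 = 82.59 L

82.6 L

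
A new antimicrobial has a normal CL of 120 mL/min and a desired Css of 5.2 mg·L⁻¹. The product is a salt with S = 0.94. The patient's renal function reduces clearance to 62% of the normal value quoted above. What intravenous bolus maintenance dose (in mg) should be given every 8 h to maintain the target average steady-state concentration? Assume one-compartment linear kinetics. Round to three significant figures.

198 mg

Convert clearance: 120 mL/min × 60 min/h ÷ 1000 mL/L = 7.200 L/h
Patient clearance = 0.62 × 7.200 = 4.464 L/h
D = CL × Css × τ / S = 4.464 × 5.2 × 8 / 0.94 = 197.6 mg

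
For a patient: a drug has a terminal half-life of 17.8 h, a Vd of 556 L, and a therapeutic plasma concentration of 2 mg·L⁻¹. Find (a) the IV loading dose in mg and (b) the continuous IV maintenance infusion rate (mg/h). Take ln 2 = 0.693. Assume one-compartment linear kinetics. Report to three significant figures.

(a) 1110 mg; (b) 43.3 mg/h

LD = Vd × C = 556.0 × 2 = 1112 mg
CL = 0.693 × Vd / t½ = 0.693 × 556.0 / 17.8 = 21.65 L/h
Infusion rate = CL × Css = 21.65 × 2 = 43.30 mg/h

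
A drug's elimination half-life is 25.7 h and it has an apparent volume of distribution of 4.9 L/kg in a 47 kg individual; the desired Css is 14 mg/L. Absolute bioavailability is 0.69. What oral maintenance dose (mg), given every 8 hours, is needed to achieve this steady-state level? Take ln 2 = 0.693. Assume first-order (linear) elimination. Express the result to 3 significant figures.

Vd = 4.9 L/kg × 47 kg = 230.3 L
CL = 0.693 × Vd / t½ = 0.693 × 230.3 / 25.7 = 6.210 L/h
D = CL × Css × τ / F = 6.210 × 14 × 8 / 0.69 = 1008 mg

1010 mg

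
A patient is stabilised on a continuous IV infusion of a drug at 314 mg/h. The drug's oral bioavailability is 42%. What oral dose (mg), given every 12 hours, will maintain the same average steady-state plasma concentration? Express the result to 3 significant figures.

To maintain the same Css, the systemic dosing rate must be unchanged: F·D/τ = infusion rate.
D = rate × τ / F = 314 × 12 / 0.42 = 8971 mg

8970 mg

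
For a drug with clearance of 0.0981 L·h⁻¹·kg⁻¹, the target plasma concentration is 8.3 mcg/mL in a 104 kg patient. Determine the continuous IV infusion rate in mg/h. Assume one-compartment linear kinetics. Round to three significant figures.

84.7 mg/h

CL = 0.0981 L·h⁻¹·kg⁻¹ × 104 kg = 10.20 L/h
Infusion rate = CL · Css = 10.20 L/h × 8.3 mg/L = 84.66 mg/h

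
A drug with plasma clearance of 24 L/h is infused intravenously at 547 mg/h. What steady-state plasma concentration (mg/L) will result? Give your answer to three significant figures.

Css = rate / CL = 547 / 24.00 = 22.79 mg/L

22.8 mg/L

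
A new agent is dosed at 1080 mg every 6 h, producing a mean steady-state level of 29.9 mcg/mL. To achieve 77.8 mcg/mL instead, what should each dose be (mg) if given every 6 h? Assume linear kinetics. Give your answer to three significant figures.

2810 mg

For first-order elimination, Css ∝ F·D/(CL·τ); F and CL are unchanged, so Css ∝ D/τ.
D₂ = D₁ × (Css,target / Css,current) = 1080 × 77.8/29.9 = 2810 mg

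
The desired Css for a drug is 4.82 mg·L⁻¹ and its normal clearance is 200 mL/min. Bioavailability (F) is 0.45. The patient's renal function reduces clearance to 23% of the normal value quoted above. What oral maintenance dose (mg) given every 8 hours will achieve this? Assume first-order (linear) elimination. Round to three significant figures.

CL = 200 mL/min = 200 × 0.06 = 12.00 L/h
Patient clearance = 0.23 × 12.00 = 2.760 L/h
D = CL × Css × τ / F = 2.760 × 4.82 × 8 / 0.45 = 236.5 mg

237 mg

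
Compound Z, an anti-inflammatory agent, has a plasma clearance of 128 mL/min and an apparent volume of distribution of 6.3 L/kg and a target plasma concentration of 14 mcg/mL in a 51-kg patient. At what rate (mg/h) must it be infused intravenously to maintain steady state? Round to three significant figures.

Convert clearance: 128 mL/min × 60 min/h ÷ 1000 mL/L = 7.680 L/h
At steady state, infusion rate equals elimination rate: rate in = CL × Css.
R₀ = 7.680 × 14 = 107.5 mg/h

108 mg/h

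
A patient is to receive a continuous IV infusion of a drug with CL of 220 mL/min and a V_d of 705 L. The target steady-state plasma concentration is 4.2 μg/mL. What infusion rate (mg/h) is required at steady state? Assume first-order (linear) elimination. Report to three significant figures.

55.4 mg/h

CL = 220 mL/min = 220 × 0.06 = 13.20 L/h
R₀ = 13.20 × 4.2 = 55.44 mg/h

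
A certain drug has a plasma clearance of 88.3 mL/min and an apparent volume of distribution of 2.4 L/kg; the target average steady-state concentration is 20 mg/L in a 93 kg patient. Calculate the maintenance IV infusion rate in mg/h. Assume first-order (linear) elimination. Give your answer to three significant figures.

106 mg/h

CL = 88.3 mL/min = 88.3 × 0.06 = 5.298 L/h
At steady state, infusion rate equals elimination rate: rate in = CL × Css.
Rate = CL × Css = 5.298 × 20 = 106.0 mg/h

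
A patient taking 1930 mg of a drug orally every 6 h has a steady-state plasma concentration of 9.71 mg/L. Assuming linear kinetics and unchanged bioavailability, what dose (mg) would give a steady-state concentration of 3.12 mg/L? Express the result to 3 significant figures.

620 mg

For first-order elimination, Css ∝ F·D/(CL·τ); F and CL are unchanged, so Css ∝ D/τ.
D₂ = D₁ × (Css,target / Css,current) = 1930 × 3.12/9.71 = 620.1 mg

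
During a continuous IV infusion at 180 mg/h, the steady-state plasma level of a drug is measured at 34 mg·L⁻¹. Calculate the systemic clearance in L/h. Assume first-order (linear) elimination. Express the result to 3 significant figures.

5.29 L/h

At steady state, infusion rate = CL × Css, so CL = rate / Css.
CL = 180 / 34 = 5.294 L/h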